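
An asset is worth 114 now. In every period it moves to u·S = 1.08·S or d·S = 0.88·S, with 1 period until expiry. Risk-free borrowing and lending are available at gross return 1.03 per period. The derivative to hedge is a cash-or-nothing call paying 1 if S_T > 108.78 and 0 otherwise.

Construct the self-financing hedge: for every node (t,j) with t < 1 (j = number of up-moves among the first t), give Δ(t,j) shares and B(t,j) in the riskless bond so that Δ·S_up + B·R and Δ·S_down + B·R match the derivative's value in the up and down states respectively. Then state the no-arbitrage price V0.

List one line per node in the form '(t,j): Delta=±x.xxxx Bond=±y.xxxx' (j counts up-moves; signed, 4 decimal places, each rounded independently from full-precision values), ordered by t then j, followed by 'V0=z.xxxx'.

No-arbitrage ⇒ martingale measure with p* = (R−d)/(u−d) = 0.7500.
Payoff layer (t=1): V(1,0)=0.0000, V(1,1)=1.0000
(0,0): S=114.0000. Δ = (V_up−V_dn)/(S_up−S_dn) = (1.0000−0.0000)/(123.1200−100.3200) = 0.0439. V = [p*·1.0000 + (1−p*)·0.0000]/1.03 = 0.7282. B = V − Δ·S = -4.2718.
Root portfolio cost Δ·114+B reproduces V0=0.7282.

(0,0): Delta=0.0439 Bond=-4.2718
V0=0.7282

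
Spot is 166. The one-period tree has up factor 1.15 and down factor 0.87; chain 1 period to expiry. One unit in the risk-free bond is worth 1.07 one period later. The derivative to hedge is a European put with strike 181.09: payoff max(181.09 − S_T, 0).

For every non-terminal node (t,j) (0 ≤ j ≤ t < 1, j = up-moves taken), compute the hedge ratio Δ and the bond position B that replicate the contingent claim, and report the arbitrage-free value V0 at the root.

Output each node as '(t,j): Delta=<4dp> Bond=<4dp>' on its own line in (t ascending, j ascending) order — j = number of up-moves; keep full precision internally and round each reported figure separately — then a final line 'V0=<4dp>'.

(0,0): Delta=-0.7889 Bond=140.7560
V0=9.7917

Since d<R<u, set p* = (R−d)/(u−d) = 0.7143; price each node as the discounted p*-expectation of its children.
Terminal payoffs: V(1,0)=36.6700, V(1,1)=0.0000
Node (0,0) S=166.0000: V=(p*·0.0000+(1−p*)·36.6700)/1.07=9.7917; Δ=(0.0000−36.6700)/(190.9000−144.4200)=-0.7889; B=V−Δ·S=140.7560
Each (Δ,B) replicates both successor values, so the strategy is self-financing and V0 is arbitrage-free.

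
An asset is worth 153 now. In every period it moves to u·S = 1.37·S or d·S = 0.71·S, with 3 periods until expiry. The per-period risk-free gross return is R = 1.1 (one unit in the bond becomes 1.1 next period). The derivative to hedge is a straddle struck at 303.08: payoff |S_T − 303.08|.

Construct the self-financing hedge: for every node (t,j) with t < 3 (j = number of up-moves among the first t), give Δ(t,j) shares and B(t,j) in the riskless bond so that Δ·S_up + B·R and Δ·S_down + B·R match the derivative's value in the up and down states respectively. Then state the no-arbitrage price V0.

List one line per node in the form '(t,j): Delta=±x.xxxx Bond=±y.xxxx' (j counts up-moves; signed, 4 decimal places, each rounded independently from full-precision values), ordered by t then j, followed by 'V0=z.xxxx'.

Risk-neutral probability p* = (R−d)/(u−d) = (1.1−0.71)/(1.37−0.71) = 0.5909.
At expiry t=3: V(3,0)=248.3196, V(3,1)=197.4156, V(3,2)=99.1924, V(3,3)=90.3370
(2,0): S=77.1273. Δ = (V_up−V_dn)/(S_up−S_dn) = (197.4156−248.3196)/(105.6644−54.7604) = -1.0000. V = [p*·197.4156 + (1−p*)·248.3196]/1.1 = 198.4000. B = V − Δ·S = 275.5273.
(2,1): S=148.8231. Δ = (V_up−V_dn)/(S_up−S_dn) = (99.1924−197.4156)/(203.8876−105.6644) = -1.0000. V = [p*·99.1924 + (1−p*)·197.4156]/1.1 = 126.7042. B = V − Δ·S = 275.5273.
(2,2): S=287.1657. Δ = (V_up−V_dn)/(S_up−S_dn) = (90.3370−99.1924)/(393.4170−203.8876) = -0.0467. V = [p*·90.3370 + (1−p*)·99.1924]/1.1 = 85.4179. B = V − Δ·S = 98.8351.
(1,0): S=108.6300. Δ = (V_up−V_dn)/(S_up−S_dn) = (126.7042−198.4000)/(148.8231−77.1273) = -1.0000. V = [p*·126.7042 + (1−p*)·198.4000]/1.1 = 141.8493. B = V − Δ·S = 250.4793.
(1,1): S=209.6100. Δ = (V_up−V_dn)/(S_up−S_dn) = (85.4179−126.7042)/(287.1657−148.8231) = -0.2984. V = [p*·85.4179 + (1−p*)·126.7042]/1.1 = 93.0070. B = V − Δ·S = 155.5620.
(0,0): S=153.0000. Δ = (V_up−V_dn)/(S_up−S_dn) = (93.0070−141.8493)/(209.6100−108.6300) = -0.4837. V = [p*·93.0070 + (1−p*)·141.8493]/1.1 = 102.7163. B = V − Δ·S = 176.7199.
The time-0 hedge costs 102.7163, which is the no-arbitrage price.

(0,0): Delta=-0.4837 Bond=176.7199
(1,0): Delta=-1.0000 Bond=250.4793
(1,1): Delta=-0.2984 Bond=155.5620
(2,0): Delta=-1.0000 Bond=275.5273
(2,1): Delta=-1.0000 Bond=275.5273
(2,2): Delta=-0.0467 Bond=98.8351
V0=102.7163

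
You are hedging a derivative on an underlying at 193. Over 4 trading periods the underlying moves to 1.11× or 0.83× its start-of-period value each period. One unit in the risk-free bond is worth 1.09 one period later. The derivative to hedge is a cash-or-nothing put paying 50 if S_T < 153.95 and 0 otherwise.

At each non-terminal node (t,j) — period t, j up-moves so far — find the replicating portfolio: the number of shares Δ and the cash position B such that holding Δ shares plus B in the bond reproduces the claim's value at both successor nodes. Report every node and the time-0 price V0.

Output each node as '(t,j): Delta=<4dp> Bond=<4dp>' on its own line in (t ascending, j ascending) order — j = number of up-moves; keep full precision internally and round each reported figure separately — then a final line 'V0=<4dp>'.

Under the risk-neutral measure, an up-move has probability p* = (R−d)/(u−d) = 0.9286 and values discount at R = 1.09.
Payoff layer (t=4): V(4,0)=50.0000, V(4,1)=50.0000, V(4,2)=0.0000, V(4,3)=0.0000, V(4,4)=0.0000
  t=3,j=0: stock 110.3549 → up 122.4939 (V=50.0000), down 91.5946 (V=50.0000). Price 45.8716; hedge Δ=0.0000, bond B=45.8716.
  t=3,j=1: stock 147.5830 → up 163.8172 (V=0.0000), down 122.4939 (V=50.0000). Price 3.2765; hedge Δ=-1.2100, bond B=181.8480.
  t=3,j=2: stock 197.3701 → up 219.0808 (V=0.0000), down 163.8172 (V=0.0000). Price 0.0000; hedge Δ=0.0000, bond B=0.0000.
  t=3,j=3: stock 263.9528 → up 292.9876 (V=0.0000), down 219.0808 (V=0.0000). Price 0.0000; hedge Δ=0.0000, bond B=0.0000.
  t=2,j=0: stock 132.9577 → up 147.5830 (V=3.2765), down 110.3549 (V=45.8716). Price 5.7973; hedge Δ=-1.1442, bond B=157.9224.
  t=2,j=1: stock 177.8109 → up 197.3701 (V=0.0000), down 147.5830 (V=3.2765). Price 0.2147; hedge Δ=-0.0658, bond B=11.9166.
  t=2,j=2: stock 237.7953 → up 263.9528 (V=0.0000), down 197.3701 (V=0.0000). Price 0.0000; hedge Δ=0.0000, bond B=0.0000.
  t=1,j=0: stock 160.1900 → up 177.8109 (V=0.2147), down 132.9577 (V=5.7973). Price 0.5628; hedge Δ=-0.1245, bond B=20.5006.
  t=1,j=1: stock 214.2300 → up 237.7953 (V=0.0000), down 177.8109 (V=0.2147). Price 0.0141; hedge Δ=-0.0036, bond B=0.7809.
  t=0,j=0: stock 193.0000 → up 214.2300 (V=0.0141), down 160.1900 (V=0.5628). Price 0.0489; hedge Δ=-0.0102, bond B=2.0087.
The time-0 hedge costs 0.0489, which is the no-arbitrage price.

(0,0): Delta=-0.0102 Bond=2.0087
(1,0): Delta=-0.1245 Bond=20.5006
(1,1): Delta=-0.0036 Bond=0.7809
(2,0): Delta=-1.1442 Bond=157.9224
(2,1): Delta=-0.0658 Bond=11.9166
(2,2): Delta=0.0000 Bond=0.0000
(3,0): Delta=0.0000 Bond=45.8716
(3,1): Delta=-1.2100 Bond=181.8480
(3,2): Delta=0.0000 Bond=0.0000
(3,3): Delta=0.0000 Bond=0.0000
V0=0.0489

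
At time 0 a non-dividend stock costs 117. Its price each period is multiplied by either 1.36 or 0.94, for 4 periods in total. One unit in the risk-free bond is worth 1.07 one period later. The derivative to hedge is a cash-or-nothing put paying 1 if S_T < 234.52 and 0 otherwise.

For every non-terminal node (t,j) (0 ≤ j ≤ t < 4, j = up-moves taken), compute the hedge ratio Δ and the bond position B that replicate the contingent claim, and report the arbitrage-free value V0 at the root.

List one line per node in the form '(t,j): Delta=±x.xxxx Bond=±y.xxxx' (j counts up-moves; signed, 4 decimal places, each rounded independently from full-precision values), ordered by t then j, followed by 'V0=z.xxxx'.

The replicating-portfolio and risk-neutral prices coincide; use p* = (1.07−0.94)/(1.36−0.94) = 0.3095 for the latter.
Payoff layer (t=4): V(4,0)=1.0000, V(4,1)=1.0000, V(4,2)=1.0000, V(4,3)=0.0000, V(4,4)=0.0000
(3,0): S=97.1783. Δ = (V_up−V_dn)/(S_up−S_dn) = (1.0000−1.0000)/(132.1625−91.3476) = 0.0000. V = [p*·1.0000 + (1−p*)·1.0000]/1.07 = 0.9346. B = V − Δ·S = 0.9346.
(3,1): S=140.5984. Δ = (V_up−V_dn)/(S_up−S_dn) = (1.0000−1.0000)/(191.2139−132.1625) = 0.0000. V = [p*·1.0000 + (1−p*)·1.0000]/1.07 = 0.9346. B = V − Δ·S = 0.9346.
(3,2): S=203.4190. Δ = (V_up−V_dn)/(S_up−S_dn) = (0.0000−1.0000)/(276.6499−191.2139) = -0.0117. V = [p*·0.0000 + (1−p*)·1.0000]/1.07 = 0.6453. B = V − Δ·S = 3.0263.
(3,3): S=294.3084. Δ = (V_up−V_dn)/(S_up−S_dn) = (0.0000−0.0000)/(400.2594−276.6499) = 0.0000. V = [p*·0.0000 + (1−p*)·0.0000]/1.07 = 0.0000. B = V − Δ·S = 0.0000.
(2,0): S=103.3812. Δ = (V_up−V_dn)/(S_up−S_dn) = (0.9346−0.9346)/(140.5984−97.1783) = 0.0000. V = [p*·0.9346 + (1−p*)·0.9346]/1.07 = 0.8734. B = V − Δ·S = 0.8734.
(2,1): S=149.5728. Δ = (V_up−V_dn)/(S_up−S_dn) = (0.6453−0.9346)/(203.4190−140.5984) = -0.0046. V = [p*·0.6453 + (1−p*)·0.9346]/1.07 = 0.7898. B = V − Δ·S = 1.4785.
(2,2): S=216.4032. Δ = (V_up−V_dn)/(S_up−S_dn) = (0.0000−0.6453)/(294.3084−203.4190) = -0.0071. V = [p*·0.0000 + (1−p*)·0.6453]/1.07 = 0.4164. B = V − Δ·S = 1.9529.
(1,0): S=109.9800. Δ = (V_up−V_dn)/(S_up−S_dn) = (0.7898−0.8734)/(149.5728−103.3812) = -0.0018. V = [p*·0.7898 + (1−p*)·0.8734]/1.07 = 0.7921. B = V − Δ·S = 0.9913.
(1,1): S=159.1200. Δ = (V_up−V_dn)/(S_up−S_dn) = (0.4164−0.7898)/(216.4032−149.5728) = -0.0056. V = [p*·0.4164 + (1−p*)·0.7898]/1.07 = 0.6301. B = V − Δ·S = 1.5190.
(0,0): S=117.0000. Δ = (V_up−V_dn)/(S_up−S_dn) = (0.6301−0.7921)/(159.1200−109.9800) = -0.0033. V = [p*·0.6301 + (1−p*)·0.7921]/1.07 = 0.6934. B = V − Δ·S = 1.0791.
The time-0 hedge costs 0.6934, which is the no-arbitrage price.

(0,0): Delta=-0.0033 Bond=1.0791
(1,0): Delta=-0.0018 Bond=0.9913
(1,1): Delta=-0.0056 Bond=1.5190
(2,0): Delta=0.0000 Bond=0.8734
(2,1): Delta=-0.0046 Bond=1.4785
(2,2): Delta=-0.0071 Bond=1.9529
(3,0): Delta=0.0000 Bond=0.9346
(3,1): Delta=0.0000 Bond=0.9346
(3,2): Delta=-0.0117 Bond=3.0263
(3,3): Delta=0.0000 Bond=0.0000
V0=0.6934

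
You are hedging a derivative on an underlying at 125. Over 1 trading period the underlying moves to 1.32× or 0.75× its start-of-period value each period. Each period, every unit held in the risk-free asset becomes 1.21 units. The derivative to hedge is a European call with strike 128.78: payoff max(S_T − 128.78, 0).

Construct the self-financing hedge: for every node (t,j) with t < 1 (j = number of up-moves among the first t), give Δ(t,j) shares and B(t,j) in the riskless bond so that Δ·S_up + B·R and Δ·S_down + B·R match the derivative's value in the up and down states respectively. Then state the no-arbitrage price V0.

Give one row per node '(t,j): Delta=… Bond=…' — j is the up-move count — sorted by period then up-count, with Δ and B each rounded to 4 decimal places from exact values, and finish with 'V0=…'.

No-arbitrage ⇒ martingale measure with p* = (R−d)/(u−d) = 0.8070.
Terminal values V(1,·): V(1,0)=0.0000, V(1,1)=36.2200
  t=0,j=0: stock 125.0000 → up 165.0000 (V=36.2200), down 93.7500 (V=0.0000). Price 24.1572; hedge Δ=0.5084, bond B=-39.3867.
Self-financing check: at every node Δ·S+B equals the discounted successor values.

(0,0): Delta=0.5084 Bond=-39.3867
V0=24.1572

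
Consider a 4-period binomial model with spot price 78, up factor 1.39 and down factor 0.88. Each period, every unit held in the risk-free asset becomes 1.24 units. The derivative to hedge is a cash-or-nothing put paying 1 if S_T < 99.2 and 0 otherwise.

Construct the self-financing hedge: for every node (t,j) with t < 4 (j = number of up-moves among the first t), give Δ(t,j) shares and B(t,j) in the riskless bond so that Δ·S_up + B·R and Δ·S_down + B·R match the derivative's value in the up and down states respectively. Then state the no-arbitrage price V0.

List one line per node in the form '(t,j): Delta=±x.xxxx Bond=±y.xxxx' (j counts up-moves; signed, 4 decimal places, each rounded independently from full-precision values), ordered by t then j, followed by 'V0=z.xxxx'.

(0,0): Delta=-0.0024 Bond=0.2219
(1,0): Delta=-0.0077 Bond=0.6389
(1,1): Delta=-0.0010 Bond=0.1237
(2,0): Delta=-0.0185 Bond=1.4425
(2,1): Delta=-0.0049 Bond=0.5213
(2,2): Delta=0.0000 Bond=0.0000
(3,0): Delta=0.0000 Bond=0.8065
(3,1): Delta=-0.0234 Bond=2.1980
(3,2): Delta=0.0000 Bond=0.0000
(3,3): Delta=0.0000 Bond=0.0000
V0=0.0336

The replicating-portfolio and risk-neutral prices coincide; use p* = (1.24−0.88)/(1.39−0.88) = 0.7059 for the latter.
Terminal values V(4,·): V(4,0)=1.0000, V(4,1)=1.0000, V(4,2)=0.0000, V(4,3)=0.0000, V(4,4)=0.0000
  t=3,j=0: stock 53.1548 → up 73.8852 (V=1.0000), down 46.7762 (V=1.0000). Price 0.8065; hedge Δ=0.0000, bond B=0.8065.
  t=3,j=1: stock 83.9604 → up 116.7050 (V=0.0000), down 73.8852 (V=1.0000). Price 0.2372; hedge Δ=-0.0234, bond B=2.1980.
  t=3,j=2: stock 132.6193 → up 184.3409 (V=0.0000), down 116.7050 (V=0.0000). Price 0.0000; hedge Δ=0.0000, bond B=0.0000.
  t=3,j=3: stock 209.4783 → up 291.1748 (V=0.0000), down 184.3409 (V=0.0000). Price 0.0000; hedge Δ=0.0000, bond B=0.0000.
  t=2,j=0: stock 60.4032 → up 83.9604 (V=0.2372), down 53.1548 (V=0.8065). Price 0.3263; hedge Δ=-0.0185, bond B=1.4425.
  t=2,j=1: stock 95.4096 → up 132.6193 (V=0.0000), down 83.9604 (V=0.2372). Price 0.0563; hedge Δ=-0.0049, bond B=0.5213.
  t=2,j=2: stock 150.7038 → up 209.4783 (V=0.0000), down 132.6193 (V=0.0000). Price 0.0000; hedge Δ=0.0000, bond B=0.0000.
  t=1,j=0: stock 68.6400 → up 95.4096 (V=0.0563), down 60.4032 (V=0.3263). Price 0.1094; hedge Δ=-0.0077, bond B=0.6389.
  t=1,j=1: stock 108.4200 → up 150.7038 (V=0.0000), down 95.4096 (V=0.0563). Price 0.0133; hedge Δ=-0.0010, bond B=0.1237.
  t=0,j=0: stock 78.0000 → up 108.4200 (V=0.0133), down 68.6400 (V=0.1094). Price 0.0336; hedge Δ=-0.0024, bond B=0.2219.
Self-financing check: at every node Δ·S+B equals the discounted successor values.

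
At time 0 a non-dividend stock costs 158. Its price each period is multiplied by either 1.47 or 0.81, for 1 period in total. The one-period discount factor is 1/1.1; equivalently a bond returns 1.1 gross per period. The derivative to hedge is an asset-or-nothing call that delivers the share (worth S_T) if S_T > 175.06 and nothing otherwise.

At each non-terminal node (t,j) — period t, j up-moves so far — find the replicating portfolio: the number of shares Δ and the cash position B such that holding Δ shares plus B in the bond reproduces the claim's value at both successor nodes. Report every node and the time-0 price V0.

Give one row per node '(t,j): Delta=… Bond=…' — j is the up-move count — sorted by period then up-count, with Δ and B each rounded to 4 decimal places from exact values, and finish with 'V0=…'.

Since d<R<u, set p* = (R−d)/(u−d) = 0.4394; price each node as the discounted p*-expectation of its children.
At expiry t=1: V(1,0)=0.0000, V(1,1)=232.2600
(0,0): S=158.0000. Δ = (V_up−V_dn)/(S_up−S_dn) = (232.2600−0.0000)/(232.2600−127.9800) = 2.2273. V = [p*·232.2600 + (1−p*)·0.0000]/1.1 = 92.7760. B = V − Δ·S = -259.1331.
The time-0 hedge costs 92.7760, which is the no-arbitrage price.

(0,0): Delta=2.2273 Bond=-259.1331
V0=92.7760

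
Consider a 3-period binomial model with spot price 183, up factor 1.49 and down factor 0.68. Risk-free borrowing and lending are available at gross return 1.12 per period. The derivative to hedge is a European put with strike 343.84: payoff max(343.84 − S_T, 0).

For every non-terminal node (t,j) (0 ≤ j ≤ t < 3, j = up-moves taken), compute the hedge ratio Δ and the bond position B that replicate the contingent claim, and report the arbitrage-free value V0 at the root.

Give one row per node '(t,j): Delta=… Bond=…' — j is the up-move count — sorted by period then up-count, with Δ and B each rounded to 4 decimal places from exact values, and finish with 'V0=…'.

(0,0): Delta=-0.5850 Bond=198.6279
(1,0): Delta=-1.0000 Bond=274.1071
(1,1): Delta=-0.4257 Bond=179.0354
(2,0): Delta=-1.0000 Bond=307.0000
(2,1): Delta=-1.0000 Bond=307.0000
(2,2): Delta=-0.2053 Bond=110.9793
V0=91.5748

Under the risk-neutral measure, an up-move has probability p* = (R−d)/(u−d) = 0.5432 and values discount at R = 1.12.
Payoff layer (t=3): V(3,0)=286.2989, V(3,1)=217.7574, V(3,2)=67.5708, V(3,3)=0.0000
  t=2,j=0: stock 84.6192 → up 126.0826 (V=217.7574), down 57.5411 (V=286.2989). Price 222.3808; hedge Δ=-1.0000, bond B=307.0000.
  t=2,j=1: stock 185.4156 → up 276.2692 (V=67.5708), down 126.0826 (V=217.7574). Price 121.5844; hedge Δ=-1.0000, bond B=307.0000.
  t=2,j=2: stock 406.2783 → up 605.3547 (V=0.0000), down 276.2692 (V=67.5708). Price 27.5586; hedge Δ=-0.2053, bond B=110.9793.
  t=1,j=0: stock 124.4400 → up 185.4156 (V=121.5844), down 84.6192 (V=222.3808). Price 149.6671; hedge Δ=-1.0000, bond B=274.1071.
  t=1,j=1: stock 272.6700 → up 406.2783 (V=27.5586), down 185.4156 (V=121.5844). Price 62.9542; hedge Δ=-0.4257, bond B=179.0354.
  t=0,j=0: stock 183.0000 → up 272.6700 (V=62.9542), down 124.4400 (V=149.6671). Price 91.5748; hedge Δ=-0.5850, bond B=198.6279.
Each (Δ,B) replicates both successor values, so the strategy is self-financing and V0 is arbitrage-free.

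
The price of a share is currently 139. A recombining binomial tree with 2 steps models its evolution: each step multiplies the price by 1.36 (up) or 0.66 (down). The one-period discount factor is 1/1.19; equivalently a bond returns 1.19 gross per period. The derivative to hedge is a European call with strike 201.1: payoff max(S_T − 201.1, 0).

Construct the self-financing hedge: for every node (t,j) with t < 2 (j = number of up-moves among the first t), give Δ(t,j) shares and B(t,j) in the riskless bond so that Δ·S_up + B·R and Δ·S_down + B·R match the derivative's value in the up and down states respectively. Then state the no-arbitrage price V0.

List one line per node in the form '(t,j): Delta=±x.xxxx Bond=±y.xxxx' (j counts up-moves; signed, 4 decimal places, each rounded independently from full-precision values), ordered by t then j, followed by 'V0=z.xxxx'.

(0,0): Delta=0.3662 Bond=-28.2276
(1,0): Delta=0.0000 Bond=0.0000
(1,1): Delta=0.4231 Bond=-44.3653
V0=22.6676

Since d<R<u, set p* = (R−d)/(u−d) = 0.7571; price each node as the discounted p*-expectation of its children.
Terminal values V(2,·): V(2,0)=0.0000, V(2,1)=0.0000, V(2,2)=55.9944
Node (1,0) S=91.7400: V=(p*·0.0000+(1−p*)·0.0000)/1.19=0.0000; Δ=(0.0000−0.0000)/(124.7664−60.5484)=0.0000; B=V−Δ·S=0.0000
Node (1,1) S=189.0400: V=(p*·55.9944+(1−p*)·0.0000)/1.19=35.6267; Δ=(55.9944−0.0000)/(257.0944−124.7664)=0.4231; B=V−Δ·S=-44.3653
Node (0,0) S=139.0000: V=(p*·35.6267+(1−p*)·0.0000)/1.19=22.6676; Δ=(35.6267−0.0000)/(189.0400−91.7400)=0.3662; B=V−Δ·S=-28.2276
The time-0 hedge costs 22.6676, which is the no-arbitrage price.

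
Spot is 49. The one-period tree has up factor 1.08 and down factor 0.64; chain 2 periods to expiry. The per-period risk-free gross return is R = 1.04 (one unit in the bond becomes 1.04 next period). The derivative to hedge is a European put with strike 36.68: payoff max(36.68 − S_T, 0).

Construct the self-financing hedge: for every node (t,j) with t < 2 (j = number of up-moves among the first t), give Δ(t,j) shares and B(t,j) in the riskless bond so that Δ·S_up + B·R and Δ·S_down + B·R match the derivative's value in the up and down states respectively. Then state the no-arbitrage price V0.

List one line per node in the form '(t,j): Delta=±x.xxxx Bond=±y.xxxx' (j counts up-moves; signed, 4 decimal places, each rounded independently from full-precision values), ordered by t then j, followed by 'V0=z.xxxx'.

Risk-neutral probability p* = (R−d)/(u−d) = (1.04−0.64)/(1.08−0.64) = 0.9091.
At expiry t=2: V(2,0)=16.6096, V(2,1)=2.8112, V(2,2)=0.0000
  t=1,j=0: stock 31.3600 → up 33.8688 (V=2.8112), down 20.0704 (V=16.6096). Price 3.9092; hedge Δ=-1.0000, bond B=35.2692.
  t=1,j=1: stock 52.9200 → up 57.1536 (V=0.0000), down 33.8688 (V=2.8112). Price 0.2457; hedge Δ=-0.1207, bond B=6.6348.
  t=0,j=0: stock 49.0000 → up 52.9200 (V=0.2457), down 31.3600 (V=3.9092). Price 0.5565; hedge Δ=-0.1699, bond B=8.8826.
Root portfolio cost Δ·49+B reproduces V0=0.5565.

(0,0): Delta=-0.1699 Bond=8.8826
(1,0): Delta=-1.0000 Bond=35.2692
(1,1): Delta=-0.1207 Bond=6.6348
V0=0.5565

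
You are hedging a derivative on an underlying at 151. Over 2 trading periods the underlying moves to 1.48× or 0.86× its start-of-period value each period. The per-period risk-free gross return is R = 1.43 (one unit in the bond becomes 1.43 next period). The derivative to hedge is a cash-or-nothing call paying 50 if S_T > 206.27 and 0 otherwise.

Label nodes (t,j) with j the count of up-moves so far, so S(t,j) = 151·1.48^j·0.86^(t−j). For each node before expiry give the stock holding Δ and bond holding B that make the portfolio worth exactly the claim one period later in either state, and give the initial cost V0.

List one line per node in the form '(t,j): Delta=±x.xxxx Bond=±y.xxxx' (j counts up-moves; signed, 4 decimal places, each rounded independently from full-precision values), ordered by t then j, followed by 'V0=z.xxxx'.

Under the risk-neutral measure, an up-move has probability p* = (R−d)/(u−d) = 0.9194 and values discount at R = 1.43.
Terminal values V(2,·): V(2,0)=0.0000, V(2,1)=0.0000, V(2,2)=50.0000
  t=1,j=0: stock 129.8600 → up 192.1928 (V=0.0000), down 111.6796 (V=0.0000). Price 0.0000; hedge Δ=0.0000, bond B=0.0000.
  t=1,j=1: stock 223.4800 → up 330.7504 (V=50.0000), down 192.1928 (V=0.0000). Price 32.1453; hedge Δ=0.3609, bond B=-48.4999.
  t=0,j=0: stock 151.0000 → up 223.4800 (V=32.1453), down 129.8600 (V=0.0000). Price 20.6664; hedge Δ=0.3434, bond B=-31.1808.
Root portfolio cost Δ·151+B reproduces V0=20.6664.

(0,0): Delta=0.3434 Bond=-31.1808
(1,0): Delta=0.0000 Bond=0.0000
(1,1): Delta=0.3609 Bond=-48.4999
V0=20.6664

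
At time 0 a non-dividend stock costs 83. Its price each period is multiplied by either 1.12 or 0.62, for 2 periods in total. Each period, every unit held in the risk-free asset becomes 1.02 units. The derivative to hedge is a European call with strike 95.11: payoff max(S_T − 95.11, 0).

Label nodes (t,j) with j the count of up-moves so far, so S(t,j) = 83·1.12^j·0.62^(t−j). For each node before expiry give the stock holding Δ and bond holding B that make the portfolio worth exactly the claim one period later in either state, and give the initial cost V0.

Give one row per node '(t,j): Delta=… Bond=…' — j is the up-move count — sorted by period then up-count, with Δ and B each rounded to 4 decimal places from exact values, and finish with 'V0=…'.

(0,0): Delta=0.1702 Bond=-8.5863
(1,0): Delta=0.0000 Bond=0.0000
(1,1): Delta=0.1937 Bond=-10.9475
V0=5.5395

Under the risk-neutral measure, an up-move has probability p* = (R−d)/(u−d) = 0.8000 and values discount at R = 1.02.
At expiry t=2: V(2,0)=0.0000, V(2,1)=0.0000, V(2,2)=9.0052
(1,0): S=51.4600. Δ = (V_up−V_dn)/(S_up−S_dn) = (0.0000−0.0000)/(57.6352−31.9052) = 0.0000. V = [p*·0.0000 + (1−p*)·0.0000]/1.02 = 0.0000. B = V − Δ·S = 0.0000.
(1,1): S=92.9600. Δ = (V_up−V_dn)/(S_up−S_dn) = (9.0052−0.0000)/(104.1152−57.6352) = 0.1937. V = [p*·9.0052 + (1−p*)·0.0000]/1.02 = 7.0629. B = V − Δ·S = -10.9475.
(0,0): S=83.0000. Δ = (V_up−V_dn)/(S_up−S_dn) = (7.0629−0.0000)/(92.9600−51.4600) = 0.1702. V = [p*·7.0629 + (1−p*)·0.0000]/1.02 = 5.5395. B = V − Δ·S = -8.5863.
Self-financing check: at every node Δ·S+B equals the discounted successor values.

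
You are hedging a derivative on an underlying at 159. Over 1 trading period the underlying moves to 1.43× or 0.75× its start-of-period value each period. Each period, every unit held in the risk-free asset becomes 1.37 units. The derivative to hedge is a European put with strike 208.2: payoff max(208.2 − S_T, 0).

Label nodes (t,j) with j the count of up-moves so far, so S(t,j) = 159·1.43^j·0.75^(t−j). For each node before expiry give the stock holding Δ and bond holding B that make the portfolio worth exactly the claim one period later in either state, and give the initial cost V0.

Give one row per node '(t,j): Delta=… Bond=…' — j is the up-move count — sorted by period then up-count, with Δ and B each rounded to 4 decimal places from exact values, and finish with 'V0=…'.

(0,0): Delta=-0.8227 Bond=136.5377
V0=5.7289

The replicating-portfolio and risk-neutral prices coincide; use p* = (1.37−0.75)/(1.43−0.75) = 0.9118 for the latter.
Payoff layer (t=1): V(1,0)=88.9500, V(1,1)=0.0000
Node (0,0) S=159.0000: V=(p*·0.0000+(1−p*)·88.9500)/1.37=5.7289; Δ=(0.0000−88.9500)/(227.3700−119.2500)=-0.8227; B=V−Δ·S=136.5377
Root portfolio cost Δ·159+B reproduces V0=5.7289.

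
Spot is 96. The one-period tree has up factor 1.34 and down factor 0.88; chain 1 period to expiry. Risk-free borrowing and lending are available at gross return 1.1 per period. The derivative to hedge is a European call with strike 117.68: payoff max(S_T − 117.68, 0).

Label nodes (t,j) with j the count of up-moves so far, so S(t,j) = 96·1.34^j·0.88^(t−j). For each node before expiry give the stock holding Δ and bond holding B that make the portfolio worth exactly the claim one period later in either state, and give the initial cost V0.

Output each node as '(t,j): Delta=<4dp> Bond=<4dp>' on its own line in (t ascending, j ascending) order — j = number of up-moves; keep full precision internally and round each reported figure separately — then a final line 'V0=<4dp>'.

(0,0): Delta=0.2482 Bond=-19.0609
V0=4.7652

Under the risk-neutral measure, an up-move has probability p* = (R−d)/(u−d) = 0.4783 and values discount at R = 1.1.
Terminal payoffs: V(1,0)=0.0000, V(1,1)=10.9600
Node (0,0) S=96.0000: V=(p*·10.9600+(1−p*)·0.0000)/1.1=4.7652; Δ=(10.9600−0.0000)/(128.6400−84.4800)=0.2482; B=V−Δ·S=-19.0609
Self-financing check: at every node Δ·S+B equals the discounted successor values.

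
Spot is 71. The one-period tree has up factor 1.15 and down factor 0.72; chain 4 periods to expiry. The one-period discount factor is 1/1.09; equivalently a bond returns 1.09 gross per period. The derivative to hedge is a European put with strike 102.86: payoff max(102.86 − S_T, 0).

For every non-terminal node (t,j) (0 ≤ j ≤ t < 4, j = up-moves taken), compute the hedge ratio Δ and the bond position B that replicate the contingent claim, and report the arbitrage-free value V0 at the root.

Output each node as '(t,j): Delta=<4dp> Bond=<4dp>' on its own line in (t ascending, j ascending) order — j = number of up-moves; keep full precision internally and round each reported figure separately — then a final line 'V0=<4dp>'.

(0,0): Delta=-0.6565 Bond=56.7572
(1,0): Delta=-1.0000 Bond=79.4268
(1,1): Delta=-0.6216 Bond=59.0175
(2,0): Delta=-1.0000 Bond=86.5752
(2,1): Delta=-1.0000 Bond=86.5752
(2,2): Delta=-0.5832 Bond=60.7217
(3,0): Delta=-1.0000 Bond=94.3670
(3,1): Delta=-1.0000 Bond=94.3670
(3,2): Delta=-1.0000 Bond=94.3670
(3,3): Delta=-0.5408 Bond=61.6168
V0=10.1481

The replicating-portfolio and risk-neutral prices coincide; use p* = (1.09−0.72)/(1.15−0.72) = 0.8605 for the latter.
Terminal payoffs: V(4,0)=83.7796, V(4,1)=72.3843, V(4,2)=54.1835, V(4,3)=25.1129, V(4,4)=0.0000
Node (3,0) S=26.5006: V=(p*·72.3843+(1−p*)·83.7796)/1.09=67.8664; Δ=(72.3843−83.7796)/(30.4757−19.0804)=-1.0000; B=V−Δ·S=94.3670
Node (3,1) S=42.3274: V=(p*·54.1835+(1−p*)·72.3843)/1.09=52.0396; Δ=(54.1835−72.3843)/(48.6765−30.4757)=-1.0000; B=V−Δ·S=94.3670
Node (3,2) S=67.6062: V=(p*·25.1129+(1−p*)·54.1835)/1.09=26.7608; Δ=(25.1129−54.1835)/(77.7471−48.6765)=-1.0000; B=V−Δ·S=94.3670
Node (3,3) S=107.9821: V=(p*·0.0000+(1−p*)·25.1129)/1.09=3.2148; Δ=(0.0000−25.1129)/(124.1794−77.7471)=-0.5408; B=V−Δ·S=61.6168
Node (2,0) S=36.8064: V=(p*·52.0396+(1−p*)·67.8664)/1.09=49.7688; Δ=(52.0396−67.8664)/(42.3274−26.5006)=-1.0000; B=V−Δ·S=86.5752
Node (2,1) S=58.7880: V=(p*·26.7608+(1−p*)·52.0396)/1.09=27.7872; Δ=(26.7608−52.0396)/(67.6062−42.3274)=-1.0000; B=V−Δ·S=86.5752
Node (2,2) S=93.8975: V=(p*·3.2148+(1−p*)·26.7608)/1.09=5.9636; Δ=(3.2148−26.7608)/(107.9821−67.6062)=-0.5832; B=V−Δ·S=60.7217
Node (1,0) S=51.1200: V=(p*·27.7872+(1−p*)·49.7688)/1.09=28.3068; Δ=(27.7872−49.7688)/(58.7880−36.8064)=-1.0000; B=V−Δ·S=79.4268
Node (1,1) S=81.6500: V=(p*·5.9636+(1−p*)·27.7872)/1.09=8.2649; Δ=(5.9636−27.7872)/(93.8975−58.7880)=-0.6216; B=V−Δ·S=59.0175
Node (0,0) S=71.0000: V=(p*·8.2649+(1−p*)·28.3068)/1.09=10.1481; Δ=(8.2649−28.3068)/(81.6500−51.1200)=-0.6565; B=V−Δ·S=56.7572
Root portfolio cost Δ·71+B reproduces V0=10.1481.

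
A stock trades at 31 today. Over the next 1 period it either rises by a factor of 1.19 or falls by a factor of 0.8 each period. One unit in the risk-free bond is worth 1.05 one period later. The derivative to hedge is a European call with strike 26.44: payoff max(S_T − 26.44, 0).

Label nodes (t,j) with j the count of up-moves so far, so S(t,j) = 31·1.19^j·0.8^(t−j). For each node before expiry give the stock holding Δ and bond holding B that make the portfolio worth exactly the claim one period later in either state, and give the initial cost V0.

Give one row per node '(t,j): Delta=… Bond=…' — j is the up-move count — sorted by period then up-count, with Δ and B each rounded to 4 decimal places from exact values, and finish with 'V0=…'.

Since d<R<u, set p* = (R−d)/(u−d) = 0.6410; price each node as the discounted p*-expectation of its children.
Payoff layer (t=1): V(1,0)=0.0000, V(1,1)=10.4500
Node (0,0) S=31.0000: V=(p*·10.4500+(1−p*)·0.0000)/1.05=6.3797; Δ=(10.4500−0.0000)/(36.8900−24.8000)=0.8644; B=V−Δ·S=-20.4151
Each (Δ,B) replicates both successor values, so the strategy is self-financing and V0 is arbitrage-free.

(0,0): Delta=0.8644 Bond=-20.4151
V0=6.3797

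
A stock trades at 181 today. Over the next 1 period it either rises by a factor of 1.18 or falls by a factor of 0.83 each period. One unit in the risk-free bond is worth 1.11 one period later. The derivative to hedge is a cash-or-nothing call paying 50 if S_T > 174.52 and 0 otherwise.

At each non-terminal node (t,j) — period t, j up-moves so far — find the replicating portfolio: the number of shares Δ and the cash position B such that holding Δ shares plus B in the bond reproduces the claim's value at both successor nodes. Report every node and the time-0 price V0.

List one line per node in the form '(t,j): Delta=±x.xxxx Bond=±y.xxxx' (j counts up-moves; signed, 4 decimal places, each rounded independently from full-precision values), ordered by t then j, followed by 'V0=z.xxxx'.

(0,0): Delta=0.7893 Bond=-106.8211
V0=36.0360

Risk-neutral probability p* = (R−d)/(u−d) = (1.11−0.83)/(1.18−0.83) = 0.8000.
Terminal values V(1,·): V(1,0)=0.0000, V(1,1)=50.0000
Node (0,0) S=181.0000: V=(p*·50.0000+(1−p*)·0.0000)/1.11=36.0360; Δ=(50.0000−0.0000)/(213.5800−150.2300)=0.7893; B=V−Δ·S=-106.8211
Root portfolio cost Δ·181+B reproduces V0=36.0360.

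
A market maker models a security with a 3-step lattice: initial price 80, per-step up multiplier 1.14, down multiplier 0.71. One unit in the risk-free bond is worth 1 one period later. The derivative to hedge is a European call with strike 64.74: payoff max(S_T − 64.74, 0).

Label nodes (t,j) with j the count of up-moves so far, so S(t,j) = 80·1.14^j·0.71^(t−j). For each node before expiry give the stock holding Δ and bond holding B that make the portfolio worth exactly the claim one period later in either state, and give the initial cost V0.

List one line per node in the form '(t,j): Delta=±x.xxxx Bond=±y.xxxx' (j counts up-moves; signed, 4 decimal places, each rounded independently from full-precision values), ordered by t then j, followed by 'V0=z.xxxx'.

(0,0): Delta=0.7070 Bond=-36.0285
(1,0): Delta=0.2507 Bond=-10.1082
(1,1): Delta=0.8442 Bond=-48.5417
(2,0): Delta=0.0000 Bond=0.0000
(2,1): Delta=0.3260 Bond=-14.9881
(2,2): Delta=1.0000 Bond=-64.7400
V0=20.5309

No-arbitrage ⇒ martingale measure with p* = (R−d)/(u−d) = 0.6744.
Payoff layer (t=3): V(3,0)=0.0000, V(3,1)=0.0000, V(3,2)=9.0773, V(3,3)=53.7835
Node (2,0) S=40.3280: V=(p*·0.0000+(1−p*)·0.0000)/1=0.0000; Δ=(0.0000−0.0000)/(45.9739−28.6329)=0.0000; B=V−Δ·S=0.0000
Node (2,1) S=64.7520: V=(p*·9.0773+(1−p*)·0.0000)/1=6.1219; Δ=(9.0773−0.0000)/(73.8173−45.9739)=0.3260; B=V−Δ·S=-14.9881
Node (2,2) S=103.9680: V=(p*·53.7835+(1−p*)·9.0773)/1=39.2280; Δ=(53.7835−9.0773)/(118.5235−73.8173)=1.0000; B=V−Δ·S=-64.7400
Node (1,0) S=56.8000: V=(p*·6.1219+(1−p*)·0.0000)/1=4.1287; Δ=(6.1219−0.0000)/(64.7520−40.3280)=0.2507; B=V−Δ·S=-10.1082
Node (1,1) S=91.2000: V=(p*·39.2280+(1−p*)·6.1219)/1=28.4493; Δ=(39.2280−6.1219)/(103.9680−64.7520)=0.8442; B=V−Δ·S=-48.5417
Node (0,0) S=80.0000: V=(p*·28.4493+(1−p*)·4.1287)/1=20.5309; Δ=(28.4493−4.1287)/(91.2000−56.8000)=0.7070; B=V−Δ·S=-36.0285
The time-0 hedge costs 20.5309, which is the no-arbitrage price.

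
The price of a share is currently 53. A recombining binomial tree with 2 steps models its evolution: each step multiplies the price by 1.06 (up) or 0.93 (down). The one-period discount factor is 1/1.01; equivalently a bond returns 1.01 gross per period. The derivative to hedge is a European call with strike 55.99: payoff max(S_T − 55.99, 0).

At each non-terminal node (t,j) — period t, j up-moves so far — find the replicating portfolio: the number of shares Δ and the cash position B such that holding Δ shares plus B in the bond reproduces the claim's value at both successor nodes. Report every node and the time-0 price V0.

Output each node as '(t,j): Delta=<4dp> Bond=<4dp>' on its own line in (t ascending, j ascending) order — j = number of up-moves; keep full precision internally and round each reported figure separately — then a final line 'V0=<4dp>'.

The replicating-portfolio and risk-neutral prices coincide; use p* = (1.01−0.93)/(1.06−0.93) = 0.6154 for the latter.
At expiry t=2: V(2,0)=0.0000, V(2,1)=0.0000, V(2,2)=3.5608
Node (1,0) S=49.2900: V=(p*·0.0000+(1−p*)·0.0000)/1.01=0.0000; Δ=(0.0000−0.0000)/(52.2474−45.8397)=0.0000; B=V−Δ·S=0.0000
Node (1,1) S=56.1800: V=(p*·3.5608+(1−p*)·0.0000)/1.01=2.1696; Δ=(3.5608−0.0000)/(59.5508−52.2474)=0.4876; B=V−Δ·S=-25.2212
Node (0,0) S=53.0000: V=(p*·2.1696+(1−p*)·0.0000)/1.01=1.3219; Δ=(2.1696−0.0000)/(56.1800−49.2900)=0.3149; B=V−Δ·S=-15.3671
The time-0 hedge costs 1.3219, which is the no-arbitrage price.

(0,0): Delta=0.3149 Bond=-15.3671
(1,0): Delta=0.0000 Bond=0.0000
(1,1): Delta=0.4876 Bond=-25.2212
V0=1.3219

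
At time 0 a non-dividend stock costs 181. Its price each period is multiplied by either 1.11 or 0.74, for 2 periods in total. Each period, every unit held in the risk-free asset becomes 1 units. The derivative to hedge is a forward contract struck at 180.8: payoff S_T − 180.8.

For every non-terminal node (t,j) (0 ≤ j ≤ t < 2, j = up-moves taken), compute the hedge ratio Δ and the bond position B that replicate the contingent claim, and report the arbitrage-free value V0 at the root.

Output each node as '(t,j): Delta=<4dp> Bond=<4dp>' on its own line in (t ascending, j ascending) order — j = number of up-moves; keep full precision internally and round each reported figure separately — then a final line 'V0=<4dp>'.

The replicating-portfolio and risk-neutral prices coincide; use p* = (1−0.74)/(1.11−0.74) = 0.7027 for the latter.
At expiry t=2: V(2,0)=-81.6844, V(2,1)=-32.1266, V(2,2)=42.2101
  t=1,j=0: stock 133.9400 → up 148.6734 (V=-32.1266), down 99.1156 (V=-81.6844). Price -46.8600; hedge Δ=1.0000, bond B=-180.8000.
  t=1,j=1: stock 200.9100 → up 223.0101 (V=42.2101), down 148.6734 (V=-32.1266). Price 20.1100; hedge Δ=1.0000, bond B=-180.8000.
  t=0,j=0: stock 181.0000 → up 200.9100 (V=20.1100), down 133.9400 (V=-46.8600). Price 0.2000; hedge Δ=1.0000, bond B=-180.8000.
Check: Δ(0,0)·S0 + B(0,0) = 0.2000 = V0.

(0,0): Delta=1.0000 Bond=-180.8000
(1,0): Delta=1.0000 Bond=-180.8000
(1,1): Delta=1.0000 Bond=-180.8000
V0=0.2000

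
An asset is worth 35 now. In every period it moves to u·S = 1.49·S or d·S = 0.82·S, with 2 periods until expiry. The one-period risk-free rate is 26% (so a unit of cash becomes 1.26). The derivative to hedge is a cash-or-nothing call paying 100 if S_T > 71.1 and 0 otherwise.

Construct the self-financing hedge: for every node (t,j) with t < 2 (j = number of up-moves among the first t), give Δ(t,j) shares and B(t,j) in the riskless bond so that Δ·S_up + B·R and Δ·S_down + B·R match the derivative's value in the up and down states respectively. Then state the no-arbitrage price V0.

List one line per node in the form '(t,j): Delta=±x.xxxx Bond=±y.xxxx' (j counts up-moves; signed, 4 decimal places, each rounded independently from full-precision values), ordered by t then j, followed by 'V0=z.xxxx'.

(0,0): Delta=2.2226 Bond=-50.6263
(1,0): Delta=0.0000 Bond=0.0000
(1,1): Delta=2.8620 Bond=-97.1334
V0=27.1653

Under the risk-neutral measure, an up-move has probability p* = (R−d)/(u−d) = 0.6567 and values discount at R = 1.26.
Terminal values V(2,·): V(2,0)=0.0000, V(2,1)=0.0000, V(2,2)=100.0000
  t=1,j=0: stock 28.7000 → up 42.7630 (V=0.0000), down 23.5340 (V=0.0000). Price 0.0000; hedge Δ=0.0000, bond B=0.0000.
  t=1,j=1: stock 52.1500 → up 77.7035 (V=100.0000), down 42.7630 (V=0.0000). Price 52.1204; hedge Δ=2.8620, bond B=-97.1334.
  t=0,j=0: stock 35.0000 → up 52.1500 (V=52.1204), down 28.7000 (V=0.0000). Price 27.1653; hedge Δ=2.2226, bond B=-50.6263.
Check: Δ(0,0)·S0 + B(0,0) = 27.1653 = V0.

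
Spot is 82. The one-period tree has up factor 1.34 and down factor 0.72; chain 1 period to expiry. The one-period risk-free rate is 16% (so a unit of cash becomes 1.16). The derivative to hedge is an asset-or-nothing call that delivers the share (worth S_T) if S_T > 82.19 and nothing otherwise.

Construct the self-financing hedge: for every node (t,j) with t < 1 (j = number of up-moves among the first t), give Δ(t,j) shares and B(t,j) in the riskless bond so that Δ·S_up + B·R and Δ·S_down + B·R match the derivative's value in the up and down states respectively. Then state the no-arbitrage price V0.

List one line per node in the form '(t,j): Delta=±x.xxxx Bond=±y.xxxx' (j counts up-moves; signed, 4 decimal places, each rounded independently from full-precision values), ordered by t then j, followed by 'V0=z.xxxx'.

Risk-neutral probability p* = (R−d)/(u−d) = (1.16−0.72)/(1.34−0.72) = 0.7097.
Payoff layer (t=1): V(1,0)=0.0000, V(1,1)=109.8800
(0,0): S=82.0000. Δ = (V_up−V_dn)/(S_up−S_dn) = (109.8800−0.0000)/(109.8800−59.0400) = 2.1613. V = [p*·109.8800 + (1−p*)·0.0000]/1.16 = 67.2236. B = V − Δ·S = -110.0022.
Root portfolio cost Δ·82+B reproduces V0=67.2236.

(0,0): Delta=2.1613 Bond=-110.0022
V0=67.2236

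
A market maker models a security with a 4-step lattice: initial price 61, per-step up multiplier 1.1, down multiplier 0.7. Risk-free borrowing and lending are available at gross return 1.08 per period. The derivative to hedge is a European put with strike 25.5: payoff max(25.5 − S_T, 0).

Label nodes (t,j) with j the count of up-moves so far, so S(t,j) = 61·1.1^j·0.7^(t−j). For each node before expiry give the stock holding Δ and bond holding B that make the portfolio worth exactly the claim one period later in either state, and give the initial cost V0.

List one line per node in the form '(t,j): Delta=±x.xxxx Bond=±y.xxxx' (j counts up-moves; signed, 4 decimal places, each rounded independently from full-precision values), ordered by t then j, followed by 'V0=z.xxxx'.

No-arbitrage ⇒ martingale measure with p* = (R−d)/(u−d) = 0.9500.
Payoff layer (t=4): V(4,0)=10.8539, V(4,1)=2.4847, V(4,2)=0.0000, V(4,3)=0.0000, V(4,4)=0.0000
  t=3,j=0: stock 20.9230 → up 23.0153 (V=2.4847), down 14.6461 (V=10.8539). Price 2.6881; hedge Δ=-1.0000, bond B=23.6111.
  t=3,j=1: stock 32.8790 → up 36.1669 (V=0.0000), down 23.0153 (V=2.4847). Price 0.1150; hedge Δ=-0.1889, bond B=6.3268.
  t=3,j=2: stock 51.6670 → up 56.8337 (V=0.0000), down 36.1669 (V=0.0000). Price 0.0000; hedge Δ=0.0000, bond B=0.0000.
  t=3,j=3: stock 81.1910 → up 89.3101 (V=0.0000), down 56.8337 (V=0.0000). Price 0.0000; hedge Δ=0.0000, bond B=0.0000.
  t=2,j=0: stock 29.8900 → up 32.8790 (V=0.1150), down 20.9230 (V=2.6881). Price 0.2256; hedge Δ=-0.2152, bond B=6.6583.
  t=2,j=1: stock 46.9700 → up 51.6670 (V=0.0000), down 32.8790 (V=0.1150). Price 0.0053; hedge Δ=-0.0061, bond B=0.2929.
  t=2,j=2: stock 73.8100 → up 81.1910 (V=0.0000), down 51.6670 (V=0.0000). Price 0.0000; hedge Δ=0.0000, bond B=0.0000.
  t=1,j=0: stock 42.7000 → up 46.9700 (V=0.0053), down 29.8900 (V=0.2256). Price 0.0151; hedge Δ=-0.0129, bond B=0.5659.
  t=1,j=1: stock 67.1000 → up 73.8100 (V=0.0000), down 46.9700 (V=0.0053). Price 0.0002; hedge Δ=-0.0002, bond B=0.0136.
  t=0,j=0: stock 61.0000 → up 67.1000 (V=0.0002), down 42.7000 (V=0.0151). Price 0.0009; hedge Δ=-0.0006, bond B=0.0381.
Each (Δ,B) replicates both successor values, so the strategy is self-financing and V0 is arbitrage-free.

(0,0): Delta=-0.0006 Bond=0.0381
(1,0): Delta=-0.0129 Bond=0.5659
(1,1): Delta=-0.0002 Bond=0.0136
(2,0): Delta=-0.2152 Bond=6.6583
(2,1): Delta=-0.0061 Bond=0.2929
(2,2): Delta=0.0000 Bond=0.0000
(3,0): Delta=-1.0000 Bond=23.6111
(3,1): Delta=-0.1889 Bond=6.3268
(3,2): Delta=0.0000 Bond=0.0000
(3,3): Delta=0.0000 Bond=0.0000
V0=0.0009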